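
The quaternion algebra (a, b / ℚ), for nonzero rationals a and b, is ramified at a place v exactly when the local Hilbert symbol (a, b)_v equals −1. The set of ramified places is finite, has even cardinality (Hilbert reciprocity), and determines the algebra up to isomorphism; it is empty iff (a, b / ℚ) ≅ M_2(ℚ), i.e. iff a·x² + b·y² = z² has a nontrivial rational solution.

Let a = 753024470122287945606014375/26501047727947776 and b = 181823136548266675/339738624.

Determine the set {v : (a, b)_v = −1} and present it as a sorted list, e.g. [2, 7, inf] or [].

[2, 31]

(a, b) ≡ (5423, 15283) mod (ℚ^×)²; places V = {2, 3, 5, 7, 11, 17, 23, 29, 31, 41, ∞}.
(a,b)_29: α=1, u≡5; β=1, v≡25 (mod 29); (5|29)=+1, (25|29)=+1; sign (−1)^0·+1^1·+1^1 = +1.
(a,b)_31: α=4, u≡23; β=3, v≡10 (mod 31); (23|31)=-1, (10|31)=+1; sign (−1)^0·-1^3·+1^4 = -1.
(a,b)_17: α=7, u≡8; β=5, v≡2 (mod 17); (8|17)=+1, (2|17)=+1; sign (−1)^0·+1^5·+1^7 = +1.
(a,b)_23: α=-2, u≡3; β=0, v≡14 (mod 23); (3|23)=+1, (14|23)=-1; sign (−1)^0·+1^0·-1^-2 = +1.
(a,b)_∞: sgn(5423)=+, sgn(15283)=+, so +1.
(a,b)_5: α=4, u≡3; β=2, v≡3 (mod 5); (3|5)=-1, (3|5)=-1; sign (−1)^0·-1^2·-1^4 = +1.
(a,b)_41: α=2, u≡12; β=0, v≡37 (mod 41); (12|41)=-1, (37|41)=+1; sign (−1)^0·-1^0·+1^2 = +1.
(a,b)_11: α=3, u≡9; β=2, v≡3 (mod 11); (9|11)=+1, (3|11)=+1; sign (−1)^0·+1^2·+1^3 = +1.
(a,b)_2: α=-36, β=-22; u≡7, v≡3 (mod 8); ε(u)ε(v)=1·1, αω(v)=-36·1, βω(u)=-22·0; sum ≡ 1  ⇒  -1.
(a,b)_3: α=-6, u≡2; β=-4, v≡1 (mod 3); (2|3)=-1, (1|3)=+1; sign (−1)^0·-1^-4·+1^-6 = +1.
(a,b)_7: α=2, u≡6; β=2, v≡2 (mod 7); (6|7)=-1, (2|7)=+1; sign (−1)^0·-1^2·+1^2 = +1.
Ram(5423, 15283) = {2, 31}; no ℚ_2-point on the conic.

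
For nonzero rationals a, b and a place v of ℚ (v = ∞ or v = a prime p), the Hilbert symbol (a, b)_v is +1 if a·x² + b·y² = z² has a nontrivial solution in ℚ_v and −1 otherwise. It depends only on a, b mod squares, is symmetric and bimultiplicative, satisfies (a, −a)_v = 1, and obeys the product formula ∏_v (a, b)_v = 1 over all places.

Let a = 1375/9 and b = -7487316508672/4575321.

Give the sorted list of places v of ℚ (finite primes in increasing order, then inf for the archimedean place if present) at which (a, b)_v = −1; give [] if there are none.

(a, b) ≡ (55, -13) mod (ℚ^×)²; places V = {2, 3, 5, 7, 11, 13, 23, 31, ∞}.
(a,b)_∞: sgn(55)=+, sgn(-13)=−, so +1.
(a,b)_2: α=0, β=14; u≡7, v≡3 (mod 8); ε(u)ε(v)=1·1, αω(v)=0·1, βω(u)=14·0; sum ≡ 1  ⇒  -1.
(a,b)_5: α=3, u≡4; β=0, v≡3 (mod 5); (4|5)=+1, (3|5)=-1; sign (−1)^0·+1^0·-1^3 = -1.
(a,b)_3: α=-2, u≡1; β=-2, v≡2 (mod 3); (1|3)=+1, (2|3)=-1; sign (−1)^0·+1^-2·-1^-2 = +1.
(a,b)_13: α=0, u≡4; β=1, v≡10 (mod 13); (4|13)=+1, (10|13)=+1; sign (−1)^0·+1^1·+1^0 = +1.
(a,b)_23: α=0, u≡2; β=-2, v≡22 (mod 23); (2|23)=+1, (22|23)=-1; sign (−1)^0·+1^-2·-1^0 = +1.
(a,b)_7: α=0, u≡5; β=4, v≡1 (mod 7); (5|7)=-1, (1|7)=+1; sign (−1)^0·-1^4·+1^0 = +1.
(a,b)_11: α=1, u≡9; β=4, v≡1 (mod 11); (9|11)=+1, (1|11)=+1; sign (−1)^0·+1^4·+1^1 = +1.
(a,b)_31: α=0, u≡15; β=-2, v≡1 (mod 31); (15|31)=-1, (1|31)=+1; sign (−1)^0·-1^-2·+1^0 = +1.
(55, -13 / ℚ) ramifies at {2, 5}: a division algebra.

[2, 5]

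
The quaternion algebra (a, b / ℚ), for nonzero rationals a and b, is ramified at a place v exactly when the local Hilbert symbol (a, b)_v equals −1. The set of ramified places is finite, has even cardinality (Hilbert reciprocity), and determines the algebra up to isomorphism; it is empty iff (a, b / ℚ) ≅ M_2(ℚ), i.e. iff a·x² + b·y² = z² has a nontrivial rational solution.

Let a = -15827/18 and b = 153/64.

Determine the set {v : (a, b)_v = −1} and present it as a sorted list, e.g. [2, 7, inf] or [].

Mod squares: a ≡ -646, b ≡ 17. Check v ∈ {∞, 2, 3, 7, 17, 19}.
v=17: a=17^1·(≡4), b=17^1·(≡2) mod 17; (4|17)=+1, (2|17)=+1; (−1)^{1·1·8}·(+1)^1·(+1)^1 = +1.
v=19: a=19^1·(≡16), b=19^0·(≡11) mod 19; (16|19)=+1, (11|19)=+1; (−1)^{1·0·9}·(+1)^0·(+1)^1 = +1.
v=3: a=3^-2·(≡2), b=3^2·(≡2) mod 3; (2|3)=-1, (2|3)=-1; (−1)^{-2·2·1}·(-1)^2·(-1)^-2 = +1.
v=7: a=7^2·(≡5), b=7^0·(≡6) mod 7; (5|7)=-1, (6|7)=-1; (−1)^{2·0·3}·(-1)^0·(-1)^2 = +1.
v=2: v_2(a)=-1, v_2(b)=-6; units ≡ 5, 1 (mod 8); ε·ε+αω+βω = 0·0+-1·0+-6·1 ≡ 0  ⇒  (a,b)_2 = +1.
v=∞: -646 < 0 and 17 > 0  ⇒  (a,b)_∞ = +1.
Every local symbol is +1, so the conic -646·x² + 17·y² = z² has ℚ_v-points for all v and hence a ℚ-point; (a, b / ℚ) ≅ M_2(ℚ).

[]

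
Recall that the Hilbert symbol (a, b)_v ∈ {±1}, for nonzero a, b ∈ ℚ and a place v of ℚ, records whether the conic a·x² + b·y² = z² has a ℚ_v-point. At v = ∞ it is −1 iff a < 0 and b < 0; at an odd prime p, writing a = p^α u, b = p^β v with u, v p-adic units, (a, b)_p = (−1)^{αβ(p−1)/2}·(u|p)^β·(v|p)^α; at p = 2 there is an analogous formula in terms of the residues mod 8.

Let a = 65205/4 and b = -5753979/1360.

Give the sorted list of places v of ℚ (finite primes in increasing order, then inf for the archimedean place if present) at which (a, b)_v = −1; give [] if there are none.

Mod squares: a ≡ 805, b ≡ -150535. Check v ∈ {∞, 2, 3, 5, 7, 11, 17, 19, 23}.
v=3: a=3^4·(≡1), b=3^2·(≡2) mod 3; (1|3)=+1, (2|3)=-1; (−1)^{4·2·1}·(+1)^2·(-1)^4 = +1.
v=17: a=17^0·(≡11), b=17^-1·(≡8) mod 17; (11|17)=-1, (8|17)=+1; (−1)^{0·-1·8}·(-1)^-1·(+1)^0 = -1.
v=19: a=19^0·(≡4), b=19^2·(≡14) mod 19; (4|19)=+1, (14|19)=-1; (−1)^{0·2·9}·(+1)^2·(-1)^0 = +1.
v=5: a=5^1·(≡4), b=5^-1·(≡3) mod 5; (4|5)=+1, (3|5)=-1; (−1)^{1·-1·2}·(+1)^-1·(-1)^1 = -1.
v=7: a=7^1·(≡3), b=7^1·(≡3) mod 7; (3|7)=-1, (3|7)=-1; (−1)^{1·1·3}·(-1)^1·(-1)^1 = -1.
v=∞: 805 > 0 and -150535 < 0  ⇒  (a,b)_∞ = +1.
v=23: a=23^1·(≡13), b=23^1·(≡7) mod 23; (13|23)=+1, (7|23)=-1; (−1)^{1·1·11}·(+1)^1·(-1)^1 = +1.
v=11: a=11^0·(≡2), b=11^1·(≡7) mod 11; (2|11)=-1, (7|11)=-1; (−1)^{0·1·5}·(-1)^1·(-1)^0 = -1.
v=2: v_2(a)=-2, v_2(b)=-4; units ≡ 5, 1 (mod 8); ε·ε+αω+βω = 0·0+-2·0+-4·1 ≡ 0  ⇒  (a,b)_2 = +1.
(805, -150535 / ℚ) ramifies at {5, 7, 11, 17}: a division algebra.

[5, 7, 11, 17]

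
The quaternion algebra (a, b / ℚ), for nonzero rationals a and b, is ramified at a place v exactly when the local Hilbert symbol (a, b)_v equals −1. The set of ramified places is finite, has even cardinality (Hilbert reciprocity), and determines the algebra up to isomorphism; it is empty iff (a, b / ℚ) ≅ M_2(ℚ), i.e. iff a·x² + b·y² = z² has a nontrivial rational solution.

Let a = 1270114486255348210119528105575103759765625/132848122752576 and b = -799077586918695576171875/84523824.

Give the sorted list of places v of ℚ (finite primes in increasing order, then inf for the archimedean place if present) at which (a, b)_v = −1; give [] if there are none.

Mod squares: a ≡ 290377, b ≡ -2292433. Check v ∈ {∞, 2, 3, 5, 7, 11, 13, 17, 19, 23, 29, 31, 41}.
v=17: a=17^5·(≡9), b=17^3·(≡10) mod 17; (9|17)=+1, (10|17)=-1; (−1)^{5·3·8}·(+1)^3·(-1)^5 = -1.
v=19: a=19^1·(≡5), b=19^0·(≡14) mod 19; (5|19)=+1, (14|19)=-1; (−1)^{1·0·9}·(+1)^0·(-1)^1 = -1.
v=7: a=7^-4·(≡5), b=7^-2·(≡1) mod 7; (5|7)=-1, (1|7)=+1; (−1)^{-4·-2·3}·(-1)^-2·(+1)^-4 = +1.
v=2: v_2(a)=-6, v_2(b)=-4; units ≡ 1, 7 (mod 8); ε·ε+αω+βω = 0·1+-6·0+-4·0 ≡ 0  ⇒  (a,b)_2 = +1.
v=23: a=23^2·(≡12), b=23^1·(≡10) mod 23; (12|23)=+1, (10|23)=-1; (−1)^{2·1·11}·(+1)^1·(-1)^2 = +1.
v=11: a=11^-4·(≡7), b=11^-3·(≡3) mod 11; (7|11)=-1, (3|11)=+1; (−1)^{-4·-3·5}·(-1)^-3·(+1)^-4 = -1.
v=29: a=29^3·(≡26), b=29^2·(≡18) mod 29; (26|29)=-1, (18|29)=-1; (−1)^{3·2·14}·(-1)^2·(-1)^3 = -1.
v=3: a=3^-10·(≡1), b=3^-4·(≡2) mod 3; (1|3)=+1, (2|3)=-1; (−1)^{-10·-4·1}·(+1)^-4·(-1)^-10 = +1.
v=31: a=31^3·(≡20), b=31^2·(≡12) mod 31; (20|31)=+1, (12|31)=-1; (−1)^{3·2·15}·(+1)^2·(-1)^3 = -1.
v=∞: 290377 > 0 and -2292433 < 0  ⇒  (a,b)_∞ = +1.
v=41: a=41^6·(≡28), b=41^3·(≡14) mod 41; (28|41)=-1, (14|41)=-1; (−1)^{6·3·20}·(-1)^3·(-1)^6 = -1.
v=5: a=5^16·(≡2), b=5^10·(≡2) mod 5; (2|5)=-1, (2|5)=-1; (−1)^{16·10·2}·(-1)^10·(-1)^16 = +1.
v=13: a=13^2·(≡10), b=13^1·(≡12) mod 13; (10|13)=+1, (12|13)=+1; (−1)^{2·1·6}·(+1)^1·(+1)^2 = +1.
Ram(290377, -2292433) = {11, 17, 19, 29, 31, 41}; no ℚ_11-point on the conic.

[11, 17, 19, 29, 31, 41]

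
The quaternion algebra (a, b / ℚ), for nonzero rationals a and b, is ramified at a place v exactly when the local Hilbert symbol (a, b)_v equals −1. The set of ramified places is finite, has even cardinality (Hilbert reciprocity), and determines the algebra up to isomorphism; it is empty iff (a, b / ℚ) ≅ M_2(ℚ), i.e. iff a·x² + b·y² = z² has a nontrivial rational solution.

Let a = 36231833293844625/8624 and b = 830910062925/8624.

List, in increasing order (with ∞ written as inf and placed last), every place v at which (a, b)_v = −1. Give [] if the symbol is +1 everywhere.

Mod squares: a ≡ 64515, b ≡ 4807. Check v ∈ {∞, 2, 3, 5, 7, 11, 17, 19, 23}.
v=5: a=5^3·(≡3), b=5^2·(≡3) mod 5; (3|5)=-1, (3|5)=-1; (−1)^{3·2·2}·(-1)^2·(-1)^3 = -1.
v=11: a=11^-1·(≡10), b=11^-1·(≡10) mod 11; (10|11)=-1, (10|11)=-1; (−1)^{-1·-1·5}·(-1)^-1·(-1)^-1 = -1.
v=23: a=23^1·(≡7), b=23^1·(≡13) mod 23; (7|23)=-1, (13|23)=+1; (−1)^{1·1·11}·(-1)^1·(+1)^1 = +1.
v=19: a=19^4·(≡14), b=19^3·(≡6) mod 19; (14|19)=-1, (6|19)=+1; (−1)^{4·3·9}·(-1)^3·(+1)^4 = -1.
v=17: a=17^3·(≡8), b=17^2·(≡13) mod 17; (8|17)=+1, (13|17)=+1; (−1)^{3·2·8}·(+1)^2·(+1)^3 = +1.
v=∞: 64515 > 0 and 4807 > 0  ⇒  (a,b)_∞ = +1.
v=2: v_2(a)=-4, v_2(b)=-4; units ≡ 3, 7 (mod 8); ε·ε+αω+βω = 1·1+-4·0+-4·1 ≡ 1  ⇒  (a,b)_2 = -1.
v=7: a=7^-2·(≡3), b=7^-2·(≡5) mod 7; (3|7)=-1, (5|7)=-1; (−1)^{-2·-2·3}·(-1)^-2·(-1)^-2 = +1.
v=3: a=3^9·(≡1), b=3^6·(≡1) mod 3; (1|3)=+1, (1|3)=+1; (−1)^{9·6·1}·(+1)^6·(+1)^9 = +1.
Ram(64515, 4807) = {2, 5, 11, 19}; no ℚ_2-point on the conic.

[2, 5, 11, 19]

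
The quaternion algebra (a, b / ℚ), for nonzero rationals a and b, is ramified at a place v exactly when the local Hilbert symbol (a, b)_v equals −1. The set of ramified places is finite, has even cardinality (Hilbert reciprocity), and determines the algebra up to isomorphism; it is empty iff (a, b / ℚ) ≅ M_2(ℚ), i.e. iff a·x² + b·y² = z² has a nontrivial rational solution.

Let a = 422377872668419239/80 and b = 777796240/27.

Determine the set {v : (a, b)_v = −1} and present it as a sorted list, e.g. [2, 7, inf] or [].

Mod squares: a ≡ 7995, b ≡ 145836795. Check v ∈ {∞, 2, 3, 5, 11, 13, 17, 29, 37, 41}.
v=37: a=37^2·(≡26), b=37^1·(≡3) mod 37; (26|37)=+1, (3|37)=+1; (−1)^{2·1·18}·(+1)^1·(+1)^2 = +1.
v=13: a=13^1·(≡3), b=13^1·(≡8) mod 13; (3|13)=+1, (8|13)=-1; (−1)^{1·1·6}·(+1)^1·(-1)^1 = -1.
v=11: a=11^2·(≡5), b=11^0·(≡9) mod 11; (5|11)=+1, (9|11)=+1; (−1)^{2·0·5}·(+1)^0·(+1)^2 = +1.
v=17: a=17^2·(≡5), b=17^1·(≡11) mod 17; (5|17)=-1, (11|17)=-1; (−1)^{2·1·8}·(-1)^1·(-1)^2 = -1.
v=29: a=29^2·(≡4), b=29^1·(≡16) mod 29; (4|29)=+1, (16|29)=+1; (−1)^{2·1·14}·(+1)^1·(+1)^2 = +1.
v=41: a=41^1·(≡9), b=41^1·(≡16) mod 41; (9|41)=+1, (16|41)=+1; (−1)^{1·1·20}·(+1)^1·(+1)^1 = +1.
v=∞: 7995 > 0 and 145836795 > 0  ⇒  (a,b)_∞ = +1.
v=5: a=5^-1·(≡4), b=5^1·(≡4) mod 5; (4|5)=+1, (4|5)=+1; (−1)^{-1·1·2}·(+1)^1·(+1)^-1 = +1.
v=2: v_2(a)=-4, v_2(b)=4; units ≡ 3, 3 (mod 8); ε·ε+αω+βω = 1·1+-4·1+4·1 ≡ 1  ⇒  (a,b)_2 = -1.
v=3: a=3^9·(≡1), b=3^-3·(≡1) mod 3; (1|3)=+1, (1|3)=+1; (−1)^{9·-3·1}·(+1)^-3·(+1)^9 = -1.
|Ram(7995, 145836795)| = 4, even; anisotropic at {2, 3, 13, 17}.

[2, 3, 13, 17]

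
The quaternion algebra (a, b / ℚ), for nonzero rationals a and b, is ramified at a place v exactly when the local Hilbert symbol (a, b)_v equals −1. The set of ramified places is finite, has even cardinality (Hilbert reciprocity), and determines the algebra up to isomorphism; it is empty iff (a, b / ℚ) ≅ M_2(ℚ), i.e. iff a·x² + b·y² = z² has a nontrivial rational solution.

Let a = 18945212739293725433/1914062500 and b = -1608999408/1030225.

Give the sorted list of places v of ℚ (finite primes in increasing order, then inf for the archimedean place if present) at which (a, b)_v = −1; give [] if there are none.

[17, 23]

Mod squares: a ≡ 17, b ≡ -23. Check v ∈ {∞, 2, 3, 5, 7, 17, 23, 29, 41, 53}.
v=17: a=17^5·(≡8), b=17^2·(≡12) mod 17; (8|17)=+1, (12|17)=-1; (−1)^{5·2·8}·(+1)^2·(-1)^5 = -1.
v=3: a=3^0·(≡2), b=3^2·(≡1) mod 3; (2|3)=-1, (1|3)=+1; (−1)^{0·2·1}·(-1)^2·(+1)^0 = +1.
v=2: v_2(a)=-2, v_2(b)=4; units ≡ 1, 1 (mod 8); ε·ε+αω+βω = 0·0+-2·0+4·0 ≡ 0  ⇒  (a,b)_2 = +1.
v=7: a=7^-2·(≡3), b=7^-2·(≡3) mod 7; (3|7)=-1, (3|7)=-1; (−1)^{-2·-2·3}·(-1)^-2·(-1)^-2 = +1.
v=41: a=41^6·(≡22), b=41^2·(≡1) mod 41; (22|41)=-1, (1|41)=+1; (−1)^{6·2·20}·(-1)^2·(+1)^6 = +1.
v=29: a=29^0·(≡2), b=29^-2·(≡24) mod 29; (2|29)=-1, (24|29)=+1; (−1)^{0·-2·14}·(-1)^-2·(+1)^0 = +1.
v=∞: 17 > 0 and -23 < 0  ⇒  (a,b)_∞ = +1.
v=53: a=53^2·(≡49), b=53^0·(≡27) mod 53; (49|53)=+1, (27|53)=-1; (−1)^{2·0·26}·(+1)^0·(-1)^2 = +1.
v=23: a=23^0·(≡20), b=23^1·(≡21) mod 23; (20|23)=-1, (21|23)=-1; (−1)^{0·1·11}·(-1)^1·(-1)^0 = -1.
v=5: a=5^-10·(≡3), b=5^-2·(≡3) mod 5; (3|5)=-1, (3|5)=-1; (−1)^{-10·-2·2}·(-1)^-2·(-1)^-10 = +1.
(17, -23 / ℚ) ramifies at {17, 23}: a division algebra.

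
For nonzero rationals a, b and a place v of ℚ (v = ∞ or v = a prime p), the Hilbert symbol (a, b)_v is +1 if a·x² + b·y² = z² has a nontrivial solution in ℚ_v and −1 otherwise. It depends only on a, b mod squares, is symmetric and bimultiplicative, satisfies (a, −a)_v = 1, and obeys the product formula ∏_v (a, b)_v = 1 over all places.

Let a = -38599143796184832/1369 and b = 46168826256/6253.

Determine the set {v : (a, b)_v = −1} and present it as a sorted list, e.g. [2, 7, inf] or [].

[7, 19, 23, 37]

(a, b) ≡ (-23, 457653) mod (ℚ^×)²; places V = {2, 3, 7, 13, 19, 23, 31, 37, ∞}.
(a,b)_7: α=2, u≡6; β=3, v≡3 (mod 7); (6|7)=-1, (3|7)=-1; sign (−1)^0·-1^3·-1^2 = -1.
(a,b)_23: α=3, u≡17; β=2, v≡7 (mod 23); (17|23)=-1, (7|23)=-1; sign (−1)^0·-1^2·-1^3 = -1.
(a,b)_2: α=8, β=4; u≡1, v≡5 (mod 8); ε(u)ε(v)=0·0, αω(v)=8·1, βω(u)=4·0; sum ≡ 0  ⇒  +1.
(a,b)_19: α=2, u≡10; β=1, v≡14 (mod 19); (10|19)=-1, (14|19)=-1; sign (−1)^0·-1^1·-1^2 = -1.
(a,b)_∞: sgn(-23)=−, sgn(457653)=+, so +1.
(a,b)_31: α=2, u≡20; β=1, v≡10 (mod 31); (20|31)=+1, (10|31)=+1; sign (−1)^0·+1^1·+1^2 = +1.
(a,b)_37: α=-2, u≡35; β=-1, v≡30 (mod 37); (35|37)=-1, (30|37)=+1; sign (−1)^0·-1^-1·+1^-2 = -1.
(a,b)_3: α=6, u≡1; β=3, v≡1 (mod 3); (1|3)=+1, (1|3)=+1; sign (−1)^0·+1^3·+1^6 = +1.
(a,b)_13: α=0, u≡9; β=-2, v≡3 (mod 13); (9|13)=+1, (3|13)=+1; sign (−1)^0·+1^-2·+1^0 = +1.
Ram(-23, 457653) = {7, 19, 23, 37}; no ℚ_7-point on the conic.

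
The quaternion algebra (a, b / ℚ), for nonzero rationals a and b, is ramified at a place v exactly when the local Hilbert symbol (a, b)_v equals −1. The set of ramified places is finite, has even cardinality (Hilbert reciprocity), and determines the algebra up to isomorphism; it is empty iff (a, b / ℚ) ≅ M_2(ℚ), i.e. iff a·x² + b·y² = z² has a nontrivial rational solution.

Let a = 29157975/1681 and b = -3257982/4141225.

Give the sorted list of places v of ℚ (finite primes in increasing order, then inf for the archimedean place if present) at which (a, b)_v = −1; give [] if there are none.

(a, b) ≡ (119, -238) mod (ℚ^×)²; places V = {2, 3, 5, 7, 11, 13, 17, 37, 41, ∞}.
(a,b)_∞: sgn(119)=+, sgn(-238)=−, so +1.
(a,b)_41: α=-2, u≡5; β=0, v≡39 (mod 41); (5|41)=+1, (39|41)=+1; sign (−1)^0·+1^0·+1^-2 = +1.
(a,b)_7: α=1, u≡5; β=1, v≡1 (mod 7); (5|7)=-1, (1|7)=+1; sign (−1)^1·-1^1·+1^1 = +1.
(a,b)_2: α=0, β=1; u≡7, v≡1 (mod 8); ε(u)ε(v)=1·0, αω(v)=0·0, βω(u)=1·0; sum ≡ 0  ⇒  +1.
(a,b)_17: α=1, u≡3; β=1, v≡10 (mod 17); (3|17)=-1, (10|17)=-1; sign (−1)^0·-1^1·-1^1 = +1.
(a,b)_37: α=0, u≡24; β=-2, v≡27 (mod 37); (24|37)=-1, (27|37)=+1; sign (−1)^0·-1^-2·+1^0 = +1.
(a,b)_13: α=0, u≡7; β=2, v≡4 (mod 13); (7|13)=-1, (4|13)=+1; sign (−1)^0·-1^2·+1^0 = +1.
(a,b)_11: α=2, u≡1; β=-2, v≡5 (mod 11); (1|11)=+1, (5|11)=+1; sign (−1)^0·+1^-2·+1^2 = +1.
(a,b)_3: α=4, u≡2; β=4, v≡2 (mod 3); (2|3)=-1, (2|3)=-1; sign (−1)^0·-1^4·-1^4 = +1.
(a,b)_5: α=2, u≡4; β=-2, v≡2 (mod 5); (4|5)=+1, (2|5)=-1; sign (−1)^0·+1^-2·-1^2 = +1.
Ram(a, b) = ∅: the form 119·x² + -238·y² − z² is isotropic over every ℚ_v, so by Hasse–Minkowski it is isotropic over ℚ.

[]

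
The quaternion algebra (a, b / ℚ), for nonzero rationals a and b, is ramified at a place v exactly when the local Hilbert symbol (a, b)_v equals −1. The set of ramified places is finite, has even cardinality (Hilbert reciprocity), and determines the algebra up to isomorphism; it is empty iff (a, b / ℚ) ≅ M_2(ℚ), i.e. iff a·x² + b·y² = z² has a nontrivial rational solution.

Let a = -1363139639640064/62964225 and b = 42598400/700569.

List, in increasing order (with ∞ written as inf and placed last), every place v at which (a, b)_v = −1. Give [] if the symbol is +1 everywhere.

[2, 13]

Mod squares: a ≡ -286, b ≡ 26. Check v ∈ {∞, 2, 3, 5, 11, 13, 23, 31, 41}.
v=13: a=13^3·(≡10), b=13^1·(≡6) mod 13; (10|13)=+1, (6|13)=-1; (−1)^{3·1·6}·(+1)^1·(-1)^3 = -1.
v=23: a=23^-4·(≡13), b=23^0·(≡16) mod 23; (13|23)=+1, (16|23)=+1; (−1)^{-4·0·11}·(+1)^0·(+1)^-4 = +1.
v=3: a=3^-2·(≡2), b=3^-6·(≡2) mod 3; (2|3)=-1, (2|3)=-1; (−1)^{-2·-6·1}·(-1)^-6·(-1)^-2 = +1.
v=5: a=5^-2·(≡4), b=5^2·(≡4) mod 5; (4|5)=+1, (4|5)=+1; (−1)^{-2·2·2}·(+1)^2·(+1)^-2 = +1.
v=11: a=11^1·(≡10), b=11^0·(≡9) mod 11; (10|11)=-1, (9|11)=+1; (−1)^{1·0·5}·(-1)^0·(+1)^1 = +1.
v=2: v_2(a)=25, v_2(b)=17; units ≡ 1, 5 (mod 8); ε·ε+αω+βω = 0·0+25·1+17·0 ≡ 1  ⇒  (a,b)_2 = -1.
v=∞: -286 < 0 and 26 > 0  ⇒  (a,b)_∞ = +1.
v=41: a=41^2·(≡31), b=41^0·(≡28) mod 41; (31|41)=+1, (28|41)=-1; (−1)^{2·0·20}·(+1)^0·(-1)^2 = +1.
v=31: a=31^0·(≡29), b=31^-2·(≡27) mod 31; (29|31)=-1, (27|31)=-1; (−1)^{0·-2·15}·(-1)^-2·(-1)^0 = +1.
Ram(-286, 26) = {2, 13}; no ℚ_2-point on the conic.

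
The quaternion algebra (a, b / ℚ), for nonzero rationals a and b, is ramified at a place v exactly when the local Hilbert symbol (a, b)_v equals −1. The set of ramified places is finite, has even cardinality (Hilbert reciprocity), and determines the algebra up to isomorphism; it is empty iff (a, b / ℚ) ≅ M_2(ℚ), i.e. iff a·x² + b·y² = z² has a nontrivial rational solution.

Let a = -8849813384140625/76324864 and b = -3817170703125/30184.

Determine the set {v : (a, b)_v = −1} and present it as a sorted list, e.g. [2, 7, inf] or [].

[5, 11, 13, inf]

Mod squares: a ≡ -10010, b ≡ -2002. Check v ∈ {∞, 2, 3, 5, 7, 11, 13, 17, 19}.
v=17: a=17^6·(≡5), b=17^4·(≡13) mod 17; (5|17)=-1, (13|17)=+1; (−1)^{6·4·8}·(-1)^4·(+1)^6 = +1.
v=2: v_2(a)=-13, v_2(b)=-3; units ≡ 3, 7 (mod 8); ε·ε+αω+βω = 1·1+-13·0+-3·1 ≡ 0  ⇒  (a,b)_2 = +1.
v=13: a=13^1·(≡10), b=13^1·(≡8) mod 13; (10|13)=+1, (8|13)=-1; (−1)^{1·1·6}·(+1)^1·(-1)^1 = -1.
v=11: a=11^-3·(≡5), b=11^-1·(≡9) mod 11; (5|11)=+1, (9|11)=+1; (−1)^{-3·-1·5}·(+1)^-1·(+1)^-3 = -1.
v=5: a=5^7·(≡2), b=5^8·(≡2) mod 5; (2|5)=-1, (2|5)=-1; (−1)^{7·8·2}·(-1)^8·(-1)^7 = -1.
v=19: a=19^2·(≡13), b=19^0·(≡3) mod 19; (13|19)=-1, (3|19)=-1; (−1)^{2·0·9}·(-1)^0·(-1)^2 = +1.
v=∞: -10010 < 0 and -2002 < 0  ⇒  (a,b)_∞ = -1.
v=7: a=7^-1·(≡3), b=7^-3·(≡1) mod 7; (3|7)=-1, (1|7)=+1; (−1)^{-1·-3·3}·(-1)^-3·(+1)^-1 = +1.
v=3: a=3^0·(≡1), b=3^2·(≡2) mod 3; (1|3)=+1, (2|3)=-1; (−1)^{0·2·1}·(+1)^2·(-1)^0 = +1.
(-10010, -2002 / ℚ) ramifies at {5, 11, 13, ∞}: a division algebra.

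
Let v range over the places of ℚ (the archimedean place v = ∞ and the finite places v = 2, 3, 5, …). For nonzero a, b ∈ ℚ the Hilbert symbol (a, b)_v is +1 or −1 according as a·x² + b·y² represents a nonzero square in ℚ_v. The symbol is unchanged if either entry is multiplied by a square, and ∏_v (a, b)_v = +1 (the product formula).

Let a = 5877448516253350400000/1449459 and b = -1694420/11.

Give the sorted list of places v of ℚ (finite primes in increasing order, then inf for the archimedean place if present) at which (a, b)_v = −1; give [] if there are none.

[5, 13, 19, 37]

Mod squares: a ≡ 3518515, b ≡ -95095. Check v ∈ {∞, 2, 3, 5, 7, 11, 13, 19, 37}.
v=∞: 3518515 > 0 and -95095 < 0  ⇒  (a,b)_∞ = +1.
v=37: a=37^1·(≡19), b=37^0·(≡13) mod 37; (19|37)=-1, (13|37)=-1; (−1)^{1·0·18}·(-1)^0·(-1)^1 = -1.
v=7: a=7^7·(≡5), b=7^3·(≡4) mod 7; (5|7)=-1, (4|7)=+1; (−1)^{7·3·3}·(-1)^3·(+1)^7 = +1.
v=2: v_2(a)=12, v_2(b)=2; units ≡ 3, 1 (mod 8); ε·ε+αω+βω = 1·0+12·0+2·1 ≡ 0  ⇒  (a,b)_2 = +1.
v=3: a=3^-2·(≡1), b=3^0·(≡2) mod 3; (1|3)=+1, (2|3)=-1; (−1)^{-2·0·1}·(+1)^0·(-1)^-2 = +1.
v=13: a=13^3·(≡6), b=13^1·(≡1) mod 13; (6|13)=-1, (1|13)=+1; (−1)^{3·1·6}·(-1)^1·(+1)^3 = -1.
v=19: a=19^3·(≡1), b=19^1·(≡4) mod 19; (1|19)=+1, (4|19)=+1; (−1)^{3·1·9}·(+1)^1·(+1)^3 = -1.
v=5: a=5^5·(≡2), b=5^1·(≡1) mod 5; (2|5)=-1, (1|5)=+1; (−1)^{5·1·2}·(-1)^1·(+1)^5 = -1.
v=11: a=11^-5·(≡6), b=11^-1·(≡9) mod 11; (6|11)=-1, (9|11)=+1; (−1)^{-5·-1·5}·(-1)^-1·(+1)^-5 = +1.
Ram(3518515, -95095) = {5, 13, 19, 37}; no ℚ_5-point on the conic.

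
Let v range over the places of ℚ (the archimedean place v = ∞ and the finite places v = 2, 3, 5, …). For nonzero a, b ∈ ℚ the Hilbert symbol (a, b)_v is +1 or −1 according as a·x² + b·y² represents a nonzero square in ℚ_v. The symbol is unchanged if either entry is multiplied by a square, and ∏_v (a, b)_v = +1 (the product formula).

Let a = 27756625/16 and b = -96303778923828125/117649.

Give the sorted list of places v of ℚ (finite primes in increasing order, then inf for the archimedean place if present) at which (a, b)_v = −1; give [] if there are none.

Mod squares: a ≡ 1110265, b ≡ -5. Check v ∈ {∞, 2, 5, 7, 13, 19, 29, 31}.
v=29: a=29^1·(≡6), b=29^2·(≡1) mod 29; (6|29)=+1, (1|29)=+1; (−1)^{1·2·14}·(+1)^2·(+1)^1 = +1.
v=31: a=31^1·(≡4), b=31^2·(≡30) mod 31; (4|31)=+1, (30|31)=-1; (−1)^{1·2·15}·(+1)^2·(-1)^1 = -1.
v=5: a=5^3·(≡3), b=5^9·(≡4) mod 5; (3|5)=-1, (4|5)=+1; (−1)^{3·9·2}·(-1)^9·(+1)^3 = -1.
v=19: a=19^1·(≡18), b=19^2·(≡15) mod 19; (18|19)=-1, (15|19)=-1; (−1)^{1·2·9}·(-1)^2·(-1)^1 = -1.
v=13: a=13^1·(≡6), b=13^2·(≡5) mod 13; (6|13)=-1, (5|13)=-1; (−1)^{1·2·6}·(-1)^2·(-1)^1 = -1.
v=∞: 1110265 > 0 and -5 < 0  ⇒  (a,b)_∞ = +1.
v=7: a=7^0·(≡4), b=7^-6·(≡1) mod 7; (4|7)=+1, (1|7)=+1; (−1)^{0·-6·3}·(+1)^-6·(+1)^0 = +1.
v=2: v_2(a)=-4, v_2(b)=0; units ≡ 1, 3 (mod 8); ε·ε+αω+βω = 0·1+-4·1+0·0 ≡ 0  ⇒  (a,b)_2 = +1.
|Ram(1110265, -5)| = 4, even; anisotropic at {5, 13, 19, 31}.

[5, 13, 19, 31]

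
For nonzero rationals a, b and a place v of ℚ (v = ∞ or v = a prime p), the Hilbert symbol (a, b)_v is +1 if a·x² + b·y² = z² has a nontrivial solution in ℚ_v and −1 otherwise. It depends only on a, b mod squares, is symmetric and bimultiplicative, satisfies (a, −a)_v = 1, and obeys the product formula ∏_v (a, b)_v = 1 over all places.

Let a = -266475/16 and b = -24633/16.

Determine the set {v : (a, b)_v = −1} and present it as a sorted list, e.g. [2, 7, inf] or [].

[3, 11, 19, inf]

Mod squares: a ≡ -10659, b ≡ -2737. Check v ∈ {∞, 2, 3, 5, 7, 11, 17, 19, 23}.
v=3: a=3^1·(≡2), b=3^2·(≡2) mod 3; (2|3)=-1, (2|3)=-1; (−1)^{1·2·1}·(-1)^2·(-1)^1 = -1.
v=∞: -10659 < 0 and -2737 < 0  ⇒  (a,b)_∞ = -1.
v=23: a=23^0·(≡16), b=23^1·(≡15) mod 23; (16|23)=+1, (15|23)=-1; (−1)^{0·1·11}·(+1)^1·(-1)^0 = +1.
v=5: a=5^2·(≡1), b=5^0·(≡2) mod 5; (1|5)=+1, (2|5)=-1; (−1)^{2·0·2}·(+1)^0·(-1)^2 = +1.
v=7: a=7^0·(≡4), b=7^1·(≡1) mod 7; (4|7)=+1, (1|7)=+1; (−1)^{0·1·3}·(+1)^1·(+1)^0 = +1.
v=17: a=17^1·(≡1), b=17^1·(≡4) mod 17; (1|17)=+1, (4|17)=+1; (−1)^{1·1·8}·(+1)^1·(+1)^1 = +1.
v=19: a=19^1·(≡1), b=19^0·(≡3) mod 19; (1|19)=+1, (3|19)=-1; (−1)^{1·0·9}·(+1)^0·(-1)^1 = -1.
v=11: a=11^1·(≡6), b=11^0·(≡8) mod 11; (6|11)=-1, (8|11)=-1; (−1)^{1·0·5}·(-1)^0·(-1)^1 = -1.
v=2: v_2(a)=-4, v_2(b)=-4; units ≡ 5, 7 (mod 8); ε·ε+αω+βω = 0·1+-4·0+-4·1 ≡ 0  ⇒  (a,b)_2 = +1.
(-10659, -2737 / ℚ) ramifies at {3, 11, 19, ∞}: a division algebra.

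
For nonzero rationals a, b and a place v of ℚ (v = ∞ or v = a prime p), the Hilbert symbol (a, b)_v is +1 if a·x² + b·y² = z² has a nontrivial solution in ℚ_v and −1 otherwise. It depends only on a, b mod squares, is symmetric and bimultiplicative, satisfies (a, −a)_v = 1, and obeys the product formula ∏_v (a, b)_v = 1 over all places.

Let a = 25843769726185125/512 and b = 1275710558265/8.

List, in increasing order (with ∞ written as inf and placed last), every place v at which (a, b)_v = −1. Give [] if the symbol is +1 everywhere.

[2, 3, 5, 11]

(a, b) ≡ (230010, 5330) mod (ℚ^×)²; places V = {2, 3, 5, 11, 13, 17, 41, ∞}.
(a,b)_17: α=3, u≡13; β=2, v≡13 (mod 17); (13|17)=+1, (13|17)=+1; sign (−1)^0·+1^2·+1^3 = +1.
(a,b)_5: α=3, u≡3; β=1, v≡1 (mod 5); (3|5)=-1, (1|5)=+1; sign (−1)^0·-1^1·+1^3 = -1.
(a,b)_41: α=1, u≡22; β=1, v≡19 (mod 41); (22|41)=-1, (19|41)=-1; sign (−1)^0·-1^1·-1^1 = +1.
(a,b)_13: α=4, u≡10; β=3, v≡6 (mod 13); (10|13)=+1, (6|13)=-1; sign (−1)^0·+1^3·-1^4 = +1.
(a,b)_3: α=3, u≡2; β=4, v≡2 (mod 3); (2|3)=-1, (2|3)=-1; sign (−1)^0·-1^4·-1^3 = -1.
(a,b)_∞: sgn(230010)=+, sgn(5330)=+, so +1.
(a,b)_11: α=3, u≡2; β=2, v≡7 (mod 11); (2|11)=-1, (7|11)=-1; sign (−1)^0·-1^2·-1^3 = -1.
(a,b)_2: α=-9, β=-3; u≡5, v≡1 (mod 8); ε(u)ε(v)=0·0, αω(v)=-9·0, βω(u)=-3·1; sum ≡ 1  ⇒  -1.
(230010, 5330 / ℚ) ramifies at {2, 3, 5, 11}: a division algebra.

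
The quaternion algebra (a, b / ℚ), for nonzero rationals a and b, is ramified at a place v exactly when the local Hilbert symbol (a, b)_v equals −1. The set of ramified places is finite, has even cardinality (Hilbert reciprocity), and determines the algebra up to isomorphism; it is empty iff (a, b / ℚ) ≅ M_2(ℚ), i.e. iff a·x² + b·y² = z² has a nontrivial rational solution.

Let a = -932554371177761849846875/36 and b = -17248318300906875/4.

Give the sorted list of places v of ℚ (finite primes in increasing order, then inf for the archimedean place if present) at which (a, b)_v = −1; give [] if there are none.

Mod squares: a ≡ -286195, b ≡ -299. Check v ∈ {∞, 2, 3, 5, 7, 13, 17, 23, 31, 37}.
v=13: a=13^1·(≡8), b=13^1·(≡10) mod 13; (8|13)=-1, (10|13)=+1; (−1)^{1·1·6}·(-1)^1·(+1)^1 = -1.
v=17: a=17^3·(≡14), b=17^2·(≡7) mod 17; (14|17)=-1, (7|17)=-1; (−1)^{3·2·8}·(-1)^2·(-1)^3 = -1.
v=31: a=31^2·(≡19), b=31^0·(≡15) mod 31; (19|31)=+1, (15|31)=-1; (−1)^{2·0·15}·(+1)^0·(-1)^2 = +1.
v=2: v_2(a)=-2, v_2(b)=-2; units ≡ 5, 5 (mod 8); ε·ε+αω+βω = 0·0+-2·1+-2·1 ≡ 0  ⇒  (a,b)_2 = +1.
v=37: a=37^3·(≡14), b=37^2·(≡27) mod 37; (14|37)=-1, (27|37)=+1; (−1)^{3·2·18}·(-1)^2·(+1)^3 = +1.
v=3: a=3^-2·(≡2), b=3^2·(≡1) mod 3; (2|3)=-1, (1|3)=+1; (−1)^{-2·2·1}·(-1)^2·(+1)^-2 = +1.
v=5: a=5^5·(≡4), b=5^4·(≡1) mod 5; (4|5)=+1, (1|5)=+1; (−1)^{5·4·2}·(+1)^4·(+1)^5 = +1.
v=∞: -286195 < 0 and -299 < 0  ⇒  (a,b)_∞ = -1.
v=23: a=23^4·(≡19), b=23^3·(≡7) mod 23; (19|23)=-1, (7|23)=-1; (−1)^{4·3·11}·(-1)^3·(-1)^4 = -1.
v=7: a=7^3·(≡2), b=7^2·(≡1) mod 7; (2|7)=+1, (1|7)=+1; (−1)^{3·2·3}·(+1)^2·(+1)^3 = +1.
(-286195, -299 / ℚ) ramifies at {13, 17, 23, ∞}: a division algebra.

[13, 17, 23, inf]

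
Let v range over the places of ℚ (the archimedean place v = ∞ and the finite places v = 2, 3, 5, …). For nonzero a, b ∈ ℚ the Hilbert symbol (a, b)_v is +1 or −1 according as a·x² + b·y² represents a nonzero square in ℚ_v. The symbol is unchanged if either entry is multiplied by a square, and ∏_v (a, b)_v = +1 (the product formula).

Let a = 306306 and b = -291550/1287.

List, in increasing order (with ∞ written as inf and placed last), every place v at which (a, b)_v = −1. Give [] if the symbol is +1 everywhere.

[]

(a, b) ≡ (34034, -34034) mod (ℚ^×)²; places V = {2, 3, 5, 7, 11, 13, 17, ∞}.
(a,b)_5: α=0, u≡1; β=2, v≡4 (mod 5); (1|5)=+1, (4|5)=+1; sign (−1)^0·+1^2·+1^0 = +1.
(a,b)_∞: sgn(34034)=+, sgn(-34034)=−, so +1.
(a,b)_7: α=1, u≡1; β=3, v≡3 (mod 7); (1|7)=+1, (3|7)=-1; sign (−1)^1·+1^3·-1^1 = +1.
(a,b)_3: α=2, u≡2; β=-2, v≡1 (mod 3); (2|3)=-1, (1|3)=+1; sign (−1)^0·-1^-2·+1^2 = +1.
(a,b)_2: α=1, β=1; u≡1, v≡7 (mod 8); ε(u)ε(v)=0·1, αω(v)=1·0, βω(u)=1·0; sum ≡ 0  ⇒  +1.
(a,b)_13: α=1, u≡6; β=-1, v≡5 (mod 13); (6|13)=-1, (5|13)=-1; sign (−1)^0·-1^-1·-1^1 = +1.
(a,b)_11: α=1, u≡5; β=-1, v≡7 (mod 11); (5|11)=+1, (7|11)=-1; sign (−1)^1·+1^-1·-1^1 = +1.
(a,b)_17: α=1, u≡15; β=1, v≡13 (mod 17); (15|17)=+1, (13|17)=+1; sign (−1)^0·+1^1·+1^1 = +1.
Ram(a, b) = ∅: the form 34034·x² + -34034·y² − z² is isotropic over every ℚ_v, so by Hasse–Minkowski it is isotropic over ℚ.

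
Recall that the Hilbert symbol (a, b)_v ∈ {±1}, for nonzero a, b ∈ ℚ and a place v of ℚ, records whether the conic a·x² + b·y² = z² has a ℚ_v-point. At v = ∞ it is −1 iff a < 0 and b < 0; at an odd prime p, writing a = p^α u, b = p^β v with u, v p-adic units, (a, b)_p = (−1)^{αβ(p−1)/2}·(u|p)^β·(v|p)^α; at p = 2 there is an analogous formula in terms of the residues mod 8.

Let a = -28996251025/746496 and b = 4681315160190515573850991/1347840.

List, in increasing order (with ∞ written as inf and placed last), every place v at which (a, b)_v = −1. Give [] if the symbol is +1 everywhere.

[2, 7, 19, 29]

(a, b) ≡ (-65569, 5766215) mod (ℚ^×)²; places V = {2, 3, 5, 7, 13, 17, 19, 23, 29, ∞}.
(a,b)_17: α=1, u≡16; β=4, v≡9 (mod 17); (16|17)=+1, (9|17)=+1; sign (−1)^0·+1^4·+1^1 = +1.
(a,b)_29: α=1, u≡13; β=3, v≡17 (mod 29); (13|29)=+1, (17|29)=-1; sign (−1)^0·+1^3·-1^1 = -1.
(a,b)_3: α=-6, u≡2; β=-4, v≡2 (mod 3); (2|3)=-1, (2|3)=-1; sign (−1)^0·-1^-4·-1^-6 = +1.
(a,b)_5: α=2, u≡4; β=-1, v≡2 (mod 5); (4|5)=+1, (2|5)=-1; sign (−1)^0·+1^-1·-1^2 = +1.
(a,b)_∞: sgn(-65569)=−, sgn(5766215)=+, so +1.
(a,b)_13: α=0, u≡9; β=-1, v≡2 (mod 13); (9|13)=+1, (2|13)=-1; sign (−1)^0·+1^-1·-1^0 = +1.
(a,b)_19: α=3, u≡5; β=5, v≡11 (mod 19); (5|19)=+1, (11|19)=+1; sign (−1)^1·+1^5·+1^3 = -1.
(a,b)_7: α=3, u≡6; β=9, v≡6 (mod 7); (6|7)=-1, (6|7)=-1; sign (−1)^1·-1^9·-1^3 = -1.
(a,b)_2: α=-10, β=-8; u≡7, v≡7 (mod 8); ε(u)ε(v)=1·1, αω(v)=-10·0, βω(u)=-8·0; sum ≡ 1  ⇒  -1.
(a,b)_23: α=0, u≡2; β=1, v≡21 (mod 23); (2|23)=+1, (21|23)=-1; sign (−1)^0·+1^1·-1^0 = +1.
|Ram(-65569, 5766215)| = 4, even; anisotropic at {2, 7, 19, 29}.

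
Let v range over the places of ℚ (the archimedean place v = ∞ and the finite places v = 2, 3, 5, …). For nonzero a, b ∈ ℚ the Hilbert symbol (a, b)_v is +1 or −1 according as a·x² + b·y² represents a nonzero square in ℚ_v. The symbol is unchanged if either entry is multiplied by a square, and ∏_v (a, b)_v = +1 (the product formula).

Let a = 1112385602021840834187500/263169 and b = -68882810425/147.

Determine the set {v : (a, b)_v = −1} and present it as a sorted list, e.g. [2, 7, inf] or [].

Mod squares: a ≡ 30107, b ≡ -236379. Check v ∈ {∞, 2, 3, 5, 7, 11, 13, 17, 19, 23, 29, 41}.
v=11: a=11^5·(≡4), b=11^3·(≡1) mod 11; (4|11)=+1, (1|11)=+1; (−1)^{5·3·5}·(+1)^3·(+1)^5 = -1.
v=17: a=17^1·(≡5), b=17^2·(≡6) mod 17; (5|17)=-1, (6|17)=-1; (−1)^{1·2·8}·(-1)^2·(-1)^1 = -1.
v=3: a=3^-6·(≡2), b=3^-1·(≡2) mod 3; (2|3)=-1, (2|3)=-1; (−1)^{-6·-1·1}·(-1)^-1·(-1)^-6 = -1.
v=13: a=13^4·(≡12), b=13^1·(≡9) mod 13; (12|13)=+1, (9|13)=+1; (−1)^{4·1·6}·(+1)^1·(+1)^4 = +1.
v=41: a=41^2·(≡26), b=41^0·(≡24) mod 41; (26|41)=-1, (24|41)=-1; (−1)^{2·0·20}·(-1)^0·(-1)^2 = +1.
v=∞: 30107 > 0 and -236379 < 0  ⇒  (a,b)_∞ = +1.
v=7: a=7^1·(≡5), b=7^-2·(≡4) mod 7; (5|7)=-1, (4|7)=+1; (−1)^{1·-2·3}·(-1)^-2·(+1)^1 = +1.
v=2: v_2(a)=2, v_2(b)=0; units ≡ 3, 5 (mod 8); ε·ε+αω+βω = 1·0+2·1+0·1 ≡ 0  ⇒  (a,b)_2 = +1.
v=19: a=19^-2·(≡5), b=19^1·(≡16) mod 19; (5|19)=+1, (16|19)=+1; (−1)^{-2·1·9}·(+1)^1·(+1)^-2 = +1.
v=23: a=23^1·(≡20), b=23^0·(≡10) mod 23; (20|23)=-1, (10|23)=-1; (−1)^{1·0·11}·(-1)^0·(-1)^1 = -1.
v=29: a=29^2·(≡28), b=29^1·(≡3) mod 29; (28|29)=+1, (3|29)=-1; (−1)^{2·1·14}·(+1)^1·(-1)^2 = +1.
v=5: a=5^6·(≡2), b=5^2·(≡4) mod 5; (2|5)=-1, (4|5)=+1; (−1)^{6·2·2}·(-1)^2·(+1)^6 = +1.
|Ram(30107, -236379)| = 4, even; anisotropic at {3, 11, 17, 23}.

[3, 11, 17, 23]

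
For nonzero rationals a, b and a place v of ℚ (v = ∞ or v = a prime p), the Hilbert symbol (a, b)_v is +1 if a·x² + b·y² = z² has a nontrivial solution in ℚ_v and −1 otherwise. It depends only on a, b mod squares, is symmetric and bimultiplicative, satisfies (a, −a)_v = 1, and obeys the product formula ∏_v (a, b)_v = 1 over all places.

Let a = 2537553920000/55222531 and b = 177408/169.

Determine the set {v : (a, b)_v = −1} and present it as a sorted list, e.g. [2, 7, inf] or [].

(a, b) ≡ (182, 77) mod (ℚ^×)²; places V = {2, 3, 5, 7, 11, 13, 19, 41, ∞}.
(a,b)_3: α=0, u≡2; β=2, v≡2 (mod 3); (2|3)=-1, (2|3)=-1; sign (−1)^0·-1^2·-1^0 = +1.
(a,b)_13: α=-1, u≡3; β=-2, v≡10 (mod 13); (3|13)=+1, (10|13)=+1; sign (−1)^0·+1^-2·+1^-1 = +1.
(a,b)_41: α=-2, u≡18; β=0, v≡33 (mod 41); (18|41)=+1, (33|41)=+1; sign (−1)^0·+1^0·+1^-2 = +1.
(a,b)_∞: sgn(182)=+, sgn(77)=+, so +1.
(a,b)_2: α=25, β=8; u≡3, v≡5 (mod 8); ε(u)ε(v)=1·0, αω(v)=25·1, βω(u)=8·1; sum ≡ 1  ⇒  -1.
(a,b)_5: α=4, u≡2; β=0, v≡2 (mod 5); (2|5)=-1, (2|5)=-1; sign (−1)^0·-1^0·-1^4 = +1.
(a,b)_19: α=-2, u≡16; β=0, v≡7 (mod 19); (16|19)=+1, (7|19)=+1; sign (−1)^0·+1^0·+1^-2 = +1.
(a,b)_7: α=-1, u≡5; β=1, v≡4 (mod 7); (5|7)=-1, (4|7)=+1; sign (−1)^1·-1^1·+1^-1 = +1.
(a,b)_11: α=2, u≡2; β=1, v≡6 (mod 11); (2|11)=-1, (6|11)=-1; sign (−1)^0·-1^1·-1^2 = -1.
Ram(182, 77) = {2, 11}; no ℚ_2-point on the conic.

[2, 11]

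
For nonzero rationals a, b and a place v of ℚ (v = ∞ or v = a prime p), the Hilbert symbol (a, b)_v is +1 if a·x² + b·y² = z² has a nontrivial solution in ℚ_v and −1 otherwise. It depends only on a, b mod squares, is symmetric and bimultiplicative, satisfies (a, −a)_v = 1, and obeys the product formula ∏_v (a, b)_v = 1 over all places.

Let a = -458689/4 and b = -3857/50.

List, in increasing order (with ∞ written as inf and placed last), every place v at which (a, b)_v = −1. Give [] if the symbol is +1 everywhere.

(a, b) ≡ (-9361, -7714) mod (ℚ^×)²; places V = {2, 5, 7, 11, 19, 23, 29, 37, ∞}.
(a,b)_11: α=1, u≡6; β=0, v≡8 (mod 11); (6|11)=-1, (8|11)=-1; sign (−1)^0·-1^0·-1^1 = -1.
(a,b)_19: α=0, u≡7; β=1, v≡10 (mod 19); (7|19)=+1, (10|19)=-1; sign (−1)^0·+1^1·-1^0 = +1.
(a,b)_5: α=0, u≡4; β=-2, v≡4 (mod 5); (4|5)=+1, (4|5)=+1; sign (−1)^0·+1^-2·+1^0 = +1.
(a,b)_37: α=1, u≡18; β=0, v≡5 (mod 37); (18|37)=-1, (5|37)=-1; sign (−1)^0·-1^0·-1^1 = -1.
(a,b)_23: α=1, u≡11; β=0, v≡19 (mod 23); (11|23)=-1, (19|23)=-1; sign (−1)^0·-1^0·-1^1 = -1.
(a,b)_∞: sgn(-9361)=−, sgn(-7714)=−, so -1.
(a,b)_29: α=0, u≡1; β=1, v≡13 (mod 29); (1|29)=+1, (13|29)=+1; sign (−1)^0·+1^1·+1^0 = +1.
(a,b)_2: α=-2, β=-1; u≡7, v≡7 (mod 8); ε(u)ε(v)=1·1, αω(v)=-2·0, βω(u)=-1·0; sum ≡ 1  ⇒  -1.
(a,b)_7: α=2, u≡3; β=1, v≡2 (mod 7); (3|7)=-1, (2|7)=+1; sign (−1)^0·-1^1·+1^2 = -1.
(-9361, -7714 / ℚ) ramifies at {2, 7, 11, 23, 37, ∞}: a division algebra.

[2, 7, 11, 23, 37, inf]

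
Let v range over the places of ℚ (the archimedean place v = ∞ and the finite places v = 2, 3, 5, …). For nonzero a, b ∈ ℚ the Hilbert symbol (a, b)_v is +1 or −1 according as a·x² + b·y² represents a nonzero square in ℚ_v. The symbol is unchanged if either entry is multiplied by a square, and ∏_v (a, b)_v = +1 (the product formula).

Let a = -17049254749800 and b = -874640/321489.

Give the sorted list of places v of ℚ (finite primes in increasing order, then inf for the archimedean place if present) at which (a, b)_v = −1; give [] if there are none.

(a, b) ≡ (-42, -65) mod (ℚ^×)²; places V = {2, 3, 5, 7, 13, 29, ∞}.
(a,b)_7: α=1, u≡2; β=-2, v≡5 (mod 7); (2|7)=+1, (5|7)=-1; sign (−1)^0·+1^-2·-1^1 = -1.
(a,b)_∞: sgn(-42)=−, sgn(-65)=−, so -1.
(a,b)_3: α=1, u≡1; β=-8, v≡1 (mod 3); (1|3)=+1, (1|3)=+1; sign (−1)^0·+1^-8·+1^1 = +1.
(a,b)_5: α=2, u≡3; β=1, v≡3 (mod 5); (3|5)=-1, (3|5)=-1; sign (−1)^0·-1^1·-1^2 = -1.
(a,b)_13: α=6, u≡4; β=1, v≡5 (mod 13); (4|13)=+1, (5|13)=-1; sign (−1)^0·+1^1·-1^6 = +1.
(a,b)_29: α=2, u≡13; β=2, v≡5 (mod 29); (13|29)=+1, (5|29)=+1; sign (−1)^0·+1^2·+1^2 = +1.
(a,b)_2: α=3, β=4; u≡3, v≡7 (mod 8); ε(u)ε(v)=1·1, αω(v)=3·0, βω(u)=4·1; sum ≡ 1  ⇒  -1.
|Ram(-42, -65)| = 4, even; anisotropic at {2, 5, 7, ∞}.

[2, 5, 7, inf]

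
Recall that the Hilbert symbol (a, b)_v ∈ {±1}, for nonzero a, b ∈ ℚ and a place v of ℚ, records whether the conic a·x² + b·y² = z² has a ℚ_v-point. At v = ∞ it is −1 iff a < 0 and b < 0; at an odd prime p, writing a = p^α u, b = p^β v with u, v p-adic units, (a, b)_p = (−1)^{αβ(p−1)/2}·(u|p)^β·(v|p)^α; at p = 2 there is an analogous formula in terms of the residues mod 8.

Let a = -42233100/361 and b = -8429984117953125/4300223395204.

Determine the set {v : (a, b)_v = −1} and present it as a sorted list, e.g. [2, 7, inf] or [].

[3, 17, 31, inf]

(a, b) ≡ (-51, -1581) mod (ℚ^×)²; places V = {2, 3, 5, 7, 11, 13, 17, 19, 29, 31, 41, ∞}.
(a,b)_7: α=2, u≡6; β=4, v≡4 (mod 7); (6|7)=-1, (4|7)=+1; sign (−1)^0·-1^4·+1^2 = +1.
(a,b)_∞: sgn(-51)=−, sgn(-1581)=−, so -1.
(a,b)_13: α=2, u≡9; β=2, v≡7 (mod 13); (9|13)=+1, (7|13)=-1; sign (−1)^0·+1^2·-1^2 = +1.
(a,b)_29: α=0, u≡25; β=2, v≡21 (mod 29); (25|29)=+1, (21|29)=-1; sign (−1)^0·+1^2·-1^0 = +1.
(a,b)_41: α=0, u≡39; β=-2, v≡4 (mod 41); (39|41)=+1, (4|41)=+1; sign (−1)^0·+1^-2·+1^0 = +1.
(a,b)_17: α=1, u≡3; β=1, v≡15 (mod 17); (3|17)=-1, (15|17)=+1; sign (−1)^0·-1^1·+1^1 = -1.
(a,b)_2: α=2, β=-2; u≡5, v≡3 (mod 8); ε(u)ε(v)=0·1, αω(v)=2·1, βω(u)=-2·1; sum ≡ 0  ⇒  +1.
(a,b)_3: α=1, u≡1; β=1, v≡1 (mod 3); (1|3)=+1, (1|3)=+1; sign (−1)^1·+1^1·+1^1 = -1.
(a,b)_31: α=0, u≡3; β=1, v≡24 (mod 31); (3|31)=-1, (24|31)=-1; sign (−1)^0·-1^1·-1^0 = -1.
(a,b)_11: α=0, u≡4; β=-6, v≡4 (mod 11); (4|11)=+1, (4|11)=+1; sign (−1)^0·+1^-6·+1^0 = +1.
(a,b)_19: α=-2, u≡5; β=-2, v≡8 (mod 19); (5|19)=+1, (8|19)=-1; sign (−1)^0·+1^-2·-1^-2 = +1.
(a,b)_5: α=2, u≡1; β=6, v≡4 (mod 5); (1|5)=+1, (4|5)=+1; sign (−1)^0·+1^6·+1^2 = +1.
(-51, -1581 / ℚ) ramifies at {3, 17, 31, ∞}: a division algebra.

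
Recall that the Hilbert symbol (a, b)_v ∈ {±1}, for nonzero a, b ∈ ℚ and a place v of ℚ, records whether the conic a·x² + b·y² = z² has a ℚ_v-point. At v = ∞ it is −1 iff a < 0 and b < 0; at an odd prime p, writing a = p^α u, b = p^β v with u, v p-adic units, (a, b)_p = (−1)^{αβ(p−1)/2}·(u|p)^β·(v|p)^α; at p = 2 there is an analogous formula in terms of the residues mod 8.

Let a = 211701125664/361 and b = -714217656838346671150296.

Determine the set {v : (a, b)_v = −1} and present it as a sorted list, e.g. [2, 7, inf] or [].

[2, 13]

(a, b) ≡ (68034, -10166) mod (ℚ^×)²; places V = {2, 3, 7, 13, 17, 19, 23, 29, ∞}.
(a,b)_17: α=1, u≡11; β=3, v≡7 (mod 17); (11|17)=-1, (7|17)=-1; sign (−1)^0·-1^3·-1^1 = +1.
(a,b)_3: α=5, u≡1; β=14, v≡1 (mod 3); (1|3)=+1, (1|3)=+1; sign (−1)^0·+1^14·+1^5 = +1.
(a,b)_29: α=1, u≡21; β=2, v≡23 (mod 29); (21|29)=-1, (23|29)=+1; sign (−1)^0·-1^2·+1^1 = +1.
(a,b)_∞: sgn(68034)=+, sgn(-10166)=−, so +1.
(a,b)_23: α=1, u≡17; β=3, v≡3 (mod 23); (17|23)=-1, (3|23)=+1; sign (−1)^1·-1^3·+1^1 = +1.
(a,b)_13: α=0, u≡8; β=5, v≡2 (mod 13); (8|13)=-1, (2|13)=-1; sign (−1)^0·-1^5·-1^0 = -1.
(a,b)_7: α=4, u≡2; β=0, v≡5 (mod 7); (2|7)=+1, (5|7)=-1; sign (−1)^0·+1^0·-1^4 = +1.
(a,b)_2: α=5, β=3; u≡1, v≡5 (mod 8); ε(u)ε(v)=0·0, αω(v)=5·1, βω(u)=3·0; sum ≡ 1  ⇒  -1.
(a,b)_19: α=-2, u≡12; β=0, v≡2 (mod 19); (12|19)=-1, (2|19)=-1; sign (−1)^0·-1^0·-1^-2 = +1.
|Ram(68034, -10166)| = 2, even; anisotropic at {2, 13}.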